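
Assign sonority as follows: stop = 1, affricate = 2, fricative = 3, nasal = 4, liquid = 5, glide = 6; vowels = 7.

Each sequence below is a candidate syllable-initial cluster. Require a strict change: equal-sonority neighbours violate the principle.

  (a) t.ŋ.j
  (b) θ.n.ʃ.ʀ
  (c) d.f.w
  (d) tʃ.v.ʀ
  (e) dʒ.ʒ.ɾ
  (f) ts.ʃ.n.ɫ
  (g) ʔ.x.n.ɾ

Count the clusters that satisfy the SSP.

6

(a) 1-4-6 → obeys
(b) 3-4-3-5 → violates
(c) 1-3-6 → obeys
(d) 2-3-5 → obeys
(e) 2-3-5 → obeys
(f) 2-3-4-5 → obeys
(g) 1-3-4-5 → obeys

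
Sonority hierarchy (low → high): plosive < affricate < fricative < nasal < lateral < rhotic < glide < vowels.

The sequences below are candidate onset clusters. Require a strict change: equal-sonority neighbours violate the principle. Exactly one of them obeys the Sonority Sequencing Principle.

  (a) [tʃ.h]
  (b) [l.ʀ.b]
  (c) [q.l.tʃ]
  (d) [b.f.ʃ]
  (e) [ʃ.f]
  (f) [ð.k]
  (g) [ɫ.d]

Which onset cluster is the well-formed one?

a

(a) sonority 2-3: well-formed.
(b) sonority 5-6-1: ill-formed.
(c) sonority 1-5-2: ill-formed.
(d) sonority 1-3-3: ill-formed.
(e) sonority 3-3: ill-formed.
(f) sonority 3-1: ill-formed.
(g) sonority 5-1: ill-formed.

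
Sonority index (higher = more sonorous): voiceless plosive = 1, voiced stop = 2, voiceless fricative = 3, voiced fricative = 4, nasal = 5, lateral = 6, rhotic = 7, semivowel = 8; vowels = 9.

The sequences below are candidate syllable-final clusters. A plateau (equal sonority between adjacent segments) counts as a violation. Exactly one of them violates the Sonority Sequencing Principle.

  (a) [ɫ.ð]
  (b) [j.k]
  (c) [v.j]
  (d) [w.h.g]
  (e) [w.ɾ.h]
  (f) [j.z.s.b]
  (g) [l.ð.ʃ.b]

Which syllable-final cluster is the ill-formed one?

(a) sonority 6-4: well-formed.
(b) sonority 8-1: well-formed.
(c) sonority 4-8: ill-formed.
(d) sonority 8-3-2: well-formed.
(e) sonority 8-7-3: well-formed.
(f) sonority 8-4-3-2: well-formed.
(g) sonority 6-4-3-2: well-formed.

c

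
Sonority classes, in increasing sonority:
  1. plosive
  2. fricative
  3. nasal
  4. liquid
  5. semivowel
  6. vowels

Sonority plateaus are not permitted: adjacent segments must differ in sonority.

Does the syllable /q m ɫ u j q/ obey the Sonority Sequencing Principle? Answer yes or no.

yes

Onset: /q/ is a plosive (sonority 1), /m/ is a nasal (sonority 3), /ɫ/ is a liquid (sonority 4); then the nucleus /u/ (sonority 6).
Onset profile 1-3-4-6 — rises to the nucleus.
Coda: /j/ is a semivowel (sonority 5), /q/ is a plosive (sonority 1).
Coda profile 6-5-1 — falls from the nucleus.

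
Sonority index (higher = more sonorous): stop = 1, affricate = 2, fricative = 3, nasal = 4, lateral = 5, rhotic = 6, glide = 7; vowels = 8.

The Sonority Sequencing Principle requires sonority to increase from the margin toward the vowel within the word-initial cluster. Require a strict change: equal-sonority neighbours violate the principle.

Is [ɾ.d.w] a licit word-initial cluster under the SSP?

/ɾ/ is a rhotic (sonority 6).
/d/ is a stop (sonority 1).
/w/ is a glide (sonority 7).
The profile is 6-1-7. Between /ɾ/ (6) and /d/ (1) sonority does not rise, so the cluster violates the SSP.

no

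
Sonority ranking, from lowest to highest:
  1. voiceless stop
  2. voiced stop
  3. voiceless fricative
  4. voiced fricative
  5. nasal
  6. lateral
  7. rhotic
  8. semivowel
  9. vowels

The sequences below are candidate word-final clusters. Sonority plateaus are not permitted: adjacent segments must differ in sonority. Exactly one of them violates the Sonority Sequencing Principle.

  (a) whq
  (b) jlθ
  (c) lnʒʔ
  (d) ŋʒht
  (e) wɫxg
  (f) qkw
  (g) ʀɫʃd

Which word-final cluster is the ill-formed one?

(a) 8-3-1 → obeys
(b) 8-6-3 → obeys
(c) 6-5-4-1 → obeys
(d) 5-4-3-1 → obeys
(e) 8-6-3-2 → obeys
(f) 1-1-8 → violates
(g) 7-6-3-2 → obeys

f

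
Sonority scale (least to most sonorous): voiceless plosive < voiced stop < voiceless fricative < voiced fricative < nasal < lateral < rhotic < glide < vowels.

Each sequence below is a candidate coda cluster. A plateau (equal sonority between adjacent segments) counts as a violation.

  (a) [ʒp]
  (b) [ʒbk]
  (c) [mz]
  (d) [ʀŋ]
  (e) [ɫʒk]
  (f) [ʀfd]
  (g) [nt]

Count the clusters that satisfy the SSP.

(a) [ʒp]: profile 4-1 — obeys.
(b) [ʒbk]: profile 4-2-1 — obeys.
(c) [mz]: profile 5-4 — obeys.
(d) [ʀŋ]: profile 7-5 — obeys.
(e) [ɫʒk]: profile 6-4-1 — obeys.
(f) [ʀfd]: profile 7-3-2 — obeys.
(g) [nt]: profile 5-1 — obeys.

7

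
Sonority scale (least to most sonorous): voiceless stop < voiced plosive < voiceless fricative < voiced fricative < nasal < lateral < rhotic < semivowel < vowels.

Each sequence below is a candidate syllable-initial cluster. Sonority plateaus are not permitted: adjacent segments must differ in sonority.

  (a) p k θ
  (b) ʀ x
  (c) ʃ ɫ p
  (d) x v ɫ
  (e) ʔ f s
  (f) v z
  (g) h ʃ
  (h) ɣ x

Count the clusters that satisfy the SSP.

(a) p k θ: profile 1-1-3 — violates.
(b) ʀ x: profile 7-3 — violates.
(c) ʃ ɫ p: profile 3-6-1 — violates.
(d) x v ɫ: profile 3-4-6 — obeys.
(e) ʔ f s: profile 1-3-3 — violates.
(f) v z: profile 4-4 — violates.
(g) h ʃ: profile 3-3 — violates.
(h) ɣ x: profile 4-3 — violates.

1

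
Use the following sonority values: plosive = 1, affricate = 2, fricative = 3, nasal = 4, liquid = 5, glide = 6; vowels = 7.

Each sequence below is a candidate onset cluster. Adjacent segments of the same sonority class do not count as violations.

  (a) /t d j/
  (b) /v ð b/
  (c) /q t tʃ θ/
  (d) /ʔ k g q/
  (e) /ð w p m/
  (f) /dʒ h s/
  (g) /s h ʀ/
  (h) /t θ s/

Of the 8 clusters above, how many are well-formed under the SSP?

6

(a) sonority 1-1-6: well-formed.
(b) sonority 3-3-1: ill-formed.
(c) sonority 1-1-2-3: well-formed.
(d) sonority 1-1-1-1: well-formed.
(e) sonority 3-6-1-4: ill-formed.
(f) sonority 2-3-3: well-formed.
(g) sonority 3-3-5: well-formed.
(h) sonority 1-3-3: well-formed.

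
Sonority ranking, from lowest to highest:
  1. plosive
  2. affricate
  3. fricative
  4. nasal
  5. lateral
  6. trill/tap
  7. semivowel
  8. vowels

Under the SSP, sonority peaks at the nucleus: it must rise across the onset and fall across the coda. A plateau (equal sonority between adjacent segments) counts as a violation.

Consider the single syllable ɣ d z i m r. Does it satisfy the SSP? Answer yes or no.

Onset: /ɣ/ is a fricative (sonority 3), /d/ is a plosive (sonority 1), /z/ is a fricative (sonority 3); then the nucleus /i/ (sonority 8).
Onset profile 3-1-3-8 — does not strictly rise throughout.
Coda: /m/ is a nasal (sonority 4), /r/ is a trill/tap (sonority 6).
Coda profile 8-4-6 — does not strictly fall throughout.

no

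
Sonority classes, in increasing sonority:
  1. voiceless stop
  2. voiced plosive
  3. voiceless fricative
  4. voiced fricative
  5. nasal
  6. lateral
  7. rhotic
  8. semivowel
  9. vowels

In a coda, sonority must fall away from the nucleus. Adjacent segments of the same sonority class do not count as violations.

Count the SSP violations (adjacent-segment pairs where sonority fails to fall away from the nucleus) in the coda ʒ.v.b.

0

/ʒ/ — voiced fricative, sonority 4.
/v/ — voiced fricative, sonority 4.
/b/ — voiced plosive, sonority 2.
/ʒ/→/v/: 4→4 (plateau, allowed) — ok.
/v/→/b/: 4→2 (falls) — ok.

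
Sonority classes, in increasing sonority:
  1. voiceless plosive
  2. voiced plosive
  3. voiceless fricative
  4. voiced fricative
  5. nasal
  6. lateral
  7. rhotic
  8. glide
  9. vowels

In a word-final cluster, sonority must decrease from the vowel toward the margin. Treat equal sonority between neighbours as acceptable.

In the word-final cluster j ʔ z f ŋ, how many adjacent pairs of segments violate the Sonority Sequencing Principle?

2

/j/ — glide, sonority 8.
/ʔ/ — voiceless plosive, sonority 1.
/z/ — voiced fricative, sonority 4.
/f/ — voiceless fricative, sonority 3.
/ŋ/ — nasal, sonority 5.
/j/→/ʔ/: 8→1 (falls) — ok.
/ʔ/→/z/: 1→4 (does not fall) — violation.
/z/→/f/: 4→3 (falls) — ok.
/f/→/ŋ/: 3→5 (does not fall) — violation.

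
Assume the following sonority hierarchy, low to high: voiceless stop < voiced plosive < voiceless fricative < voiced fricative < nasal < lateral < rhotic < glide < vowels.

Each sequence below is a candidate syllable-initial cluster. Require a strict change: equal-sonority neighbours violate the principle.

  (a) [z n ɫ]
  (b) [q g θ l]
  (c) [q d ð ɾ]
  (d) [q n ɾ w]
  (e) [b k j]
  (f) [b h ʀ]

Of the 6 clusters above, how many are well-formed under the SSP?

5

(a) [z n ɫ]: profile 4-5-6 — obeys.
(b) [q g θ l]: profile 1-2-3-6 — obeys.
(c) [q d ð ɾ]: profile 1-2-4-7 — obeys.
(d) [q n ɾ w]: profile 1-5-7-8 — obeys.
(e) [b k j]: profile 2-1-8 — violates.
(f) [b h ʀ]: profile 2-3-7 — obeys.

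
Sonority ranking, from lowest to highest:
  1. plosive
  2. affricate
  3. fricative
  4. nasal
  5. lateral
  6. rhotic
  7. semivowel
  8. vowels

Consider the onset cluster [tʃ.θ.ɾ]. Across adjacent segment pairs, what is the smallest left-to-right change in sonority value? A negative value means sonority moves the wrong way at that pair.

1

/tʃ/: affricate = 2.
/θ/: fricative = 3.
/ɾ/: rhotic = 6.
/tʃ/→/θ/: change +1.
/θ/→/ɾ/: change +3.
Minimum = 1.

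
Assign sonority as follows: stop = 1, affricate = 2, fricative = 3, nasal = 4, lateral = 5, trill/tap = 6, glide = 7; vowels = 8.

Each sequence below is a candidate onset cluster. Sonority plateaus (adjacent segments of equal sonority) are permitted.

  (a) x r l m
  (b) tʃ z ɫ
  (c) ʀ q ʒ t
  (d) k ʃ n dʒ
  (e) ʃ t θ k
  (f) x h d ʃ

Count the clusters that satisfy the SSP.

(a) x r l m: profile 3-6-5-4 — violates.
(b) tʃ z ɫ: profile 2-3-5 — obeys.
(c) ʀ q ʒ t: profile 6-1-3-1 — violates.
(d) k ʃ n dʒ: profile 1-3-4-2 — violates.
(e) ʃ t θ k: profile 3-1-3-1 — violates.
(f) x h d ʃ: profile 3-3-1-3 — violates.

1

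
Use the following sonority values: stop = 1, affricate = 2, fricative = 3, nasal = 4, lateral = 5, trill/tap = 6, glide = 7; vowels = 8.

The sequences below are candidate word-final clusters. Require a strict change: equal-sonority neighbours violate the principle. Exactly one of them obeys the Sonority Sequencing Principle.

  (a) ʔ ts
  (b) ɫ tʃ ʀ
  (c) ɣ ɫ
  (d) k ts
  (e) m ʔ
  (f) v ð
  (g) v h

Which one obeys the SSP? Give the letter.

e

(a) sonority 1-2: ill-formed.
(b) sonority 5-2-6: ill-formed.
(c) sonority 3-5: ill-formed.
(d) sonority 1-2: ill-formed.
(e) sonority 4-1: well-formed.
(f) sonority 3-3: ill-formed.
(g) sonority 3-3: ill-formed.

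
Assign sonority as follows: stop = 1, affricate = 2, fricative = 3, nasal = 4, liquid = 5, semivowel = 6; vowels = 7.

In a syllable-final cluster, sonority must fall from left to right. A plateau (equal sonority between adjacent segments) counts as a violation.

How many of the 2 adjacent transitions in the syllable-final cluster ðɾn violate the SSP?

/ð/ is a fricative (sonority 3).
/ɾ/ is a liquid (sonority 5).
/n/ is a nasal (sonority 4).
/ð/→/ɾ/: 3→5 (does not fall) — violation.
/ɾ/→/n/: 5→4 (falls) — ok.

1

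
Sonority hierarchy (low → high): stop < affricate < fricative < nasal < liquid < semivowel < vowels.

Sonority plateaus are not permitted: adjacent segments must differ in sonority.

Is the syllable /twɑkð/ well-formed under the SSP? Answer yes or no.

Onset: /t/ is a stop (sonority 1), /w/ is a semivowel (sonority 6); then the nucleus /ɑ/ (sonority 7).
Onset profile 1-6-7 — rises to the nucleus.
Coda: /k/ is a stop (sonority 1), /ð/ is a fricative (sonority 3).
Coda profile 7-1-3 — does not strictly fall throughout.

no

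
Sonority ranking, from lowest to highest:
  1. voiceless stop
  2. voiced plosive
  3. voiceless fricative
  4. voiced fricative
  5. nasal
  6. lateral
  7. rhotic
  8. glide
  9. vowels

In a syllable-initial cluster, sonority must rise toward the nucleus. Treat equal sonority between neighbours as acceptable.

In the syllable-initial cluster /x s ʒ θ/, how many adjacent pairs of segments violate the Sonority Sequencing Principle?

/x/: voiceless fricative = 3.
/s/: voiceless fricative = 3.
/ʒ/: voiced fricative = 4.
/θ/: voiceless fricative = 3.
/x/→/s/: 3→3 (plateau, allowed) — ok.
/s/→/ʒ/: 3→4 (rises) — ok.
/ʒ/→/θ/: 4→3 (does not rise) — violation.

1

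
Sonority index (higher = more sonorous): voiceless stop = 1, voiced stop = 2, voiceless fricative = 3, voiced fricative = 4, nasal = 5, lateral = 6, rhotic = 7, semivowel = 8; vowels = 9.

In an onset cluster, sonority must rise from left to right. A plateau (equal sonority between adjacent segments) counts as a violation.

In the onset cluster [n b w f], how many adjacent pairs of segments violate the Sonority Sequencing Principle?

2

/n/: nasal = 5.
/b/: voiced stop = 2.
/w/: semivowel = 8.
/f/: voiceless fricative = 3.
/n/→/b/: 5→2 (does not rise) — violation.
/b/→/w/: 2→8 (rises) — ok.
/w/→/f/: 8→3 (does not rise) — violation.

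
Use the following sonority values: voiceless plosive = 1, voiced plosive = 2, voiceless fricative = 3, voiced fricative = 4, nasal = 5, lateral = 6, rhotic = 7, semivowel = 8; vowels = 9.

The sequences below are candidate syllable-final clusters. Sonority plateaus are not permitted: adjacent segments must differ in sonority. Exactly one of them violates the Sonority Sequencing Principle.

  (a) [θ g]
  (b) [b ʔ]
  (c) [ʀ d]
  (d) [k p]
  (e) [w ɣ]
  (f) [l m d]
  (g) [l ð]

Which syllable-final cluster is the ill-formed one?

(a) [θ g]: profile 3-2 — obeys.
(b) [b ʔ]: profile 2-1 — obeys.
(c) [ʀ d]: profile 7-2 — obeys.
(d) [k p]: profile 1-1 — violates.
(e) [w ɣ]: profile 8-4 — obeys.
(f) [l m d]: profile 6-5-2 — obeys.
(g) [l ð]: profile 6-4 — obeys.

d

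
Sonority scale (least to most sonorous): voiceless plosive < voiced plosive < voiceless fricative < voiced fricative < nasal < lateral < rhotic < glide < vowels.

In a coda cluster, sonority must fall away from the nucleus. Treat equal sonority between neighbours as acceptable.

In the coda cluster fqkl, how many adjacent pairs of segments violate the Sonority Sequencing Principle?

1

/f/ — voiceless fricative, sonority 3.
/q/ — voiceless plosive, sonority 1.
/k/ — voiceless plosive, sonority 1.
/l/ — lateral, sonority 6.
/f/→/q/: 3→1 (falls) — ok.
/q/→/k/: 1→1 (plateau, allowed) — ok.
/k/→/l/: 1→6 (does not fall) — violation.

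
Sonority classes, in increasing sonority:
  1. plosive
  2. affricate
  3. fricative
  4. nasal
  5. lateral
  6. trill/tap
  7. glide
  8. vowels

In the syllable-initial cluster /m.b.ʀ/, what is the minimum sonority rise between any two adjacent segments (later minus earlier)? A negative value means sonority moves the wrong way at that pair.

-3

/m/: nasal = 4.
/b/: plosive = 1.
/ʀ/: trill/tap = 6.
/m/→/b/: change -3.
/b/→/ʀ/: change +5.
Minimum = -3.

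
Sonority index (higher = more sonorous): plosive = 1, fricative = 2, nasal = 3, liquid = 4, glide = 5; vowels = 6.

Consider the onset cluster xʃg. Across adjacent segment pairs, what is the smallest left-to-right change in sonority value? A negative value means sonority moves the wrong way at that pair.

-1

/x/: fricative = 2.
/ʃ/: fricative = 2.
/g/: plosive = 1.
/x/→/ʃ/: change +0.
/ʃ/→/g/: change -1.
Minimum = -1.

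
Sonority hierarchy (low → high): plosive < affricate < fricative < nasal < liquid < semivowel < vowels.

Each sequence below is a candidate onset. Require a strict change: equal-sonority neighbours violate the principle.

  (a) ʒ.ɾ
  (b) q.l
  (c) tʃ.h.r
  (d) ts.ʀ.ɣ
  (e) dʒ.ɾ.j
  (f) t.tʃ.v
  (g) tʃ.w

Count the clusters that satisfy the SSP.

6

(a) ʒ.ɾ: profile 3-5 — obeys.
(b) q.l: profile 1-5 — obeys.
(c) tʃ.h.r: profile 2-3-5 — obeys.
(d) ts.ʀ.ɣ: profile 2-5-3 — violates.
(e) dʒ.ɾ.j: profile 2-5-6 — obeys.
(f) t.tʃ.v: profile 1-2-3 — obeys.
(g) tʃ.w: profile 2-6 — obeys.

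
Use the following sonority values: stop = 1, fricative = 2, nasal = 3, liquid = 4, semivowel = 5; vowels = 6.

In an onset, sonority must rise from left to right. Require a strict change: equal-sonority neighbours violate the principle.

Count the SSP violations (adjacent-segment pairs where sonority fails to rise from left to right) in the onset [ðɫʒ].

1

/ð/ — fricative, sonority 2.
/ɫ/ — liquid, sonority 4.
/ʒ/ — fricative, sonority 2.
/ð/→/ɫ/: 2→4 (rises) — ok.
/ɫ/→/ʒ/: 4→2 (does not rise) — violation.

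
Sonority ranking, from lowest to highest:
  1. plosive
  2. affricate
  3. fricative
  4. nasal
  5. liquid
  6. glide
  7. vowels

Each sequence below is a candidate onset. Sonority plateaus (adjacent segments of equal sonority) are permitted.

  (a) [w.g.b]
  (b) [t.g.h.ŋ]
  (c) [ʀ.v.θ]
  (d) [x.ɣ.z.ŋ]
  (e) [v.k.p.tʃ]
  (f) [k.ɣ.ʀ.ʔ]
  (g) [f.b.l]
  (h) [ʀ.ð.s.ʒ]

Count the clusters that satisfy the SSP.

2

(a) sonority 6-1-1: ill-formed.
(b) sonority 1-1-3-4: well-formed.
(c) sonority 5-3-3: ill-formed.
(d) sonority 3-3-3-4: well-formed.
(e) sonority 3-1-1-2: ill-formed.
(f) sonority 1-3-5-1: ill-formed.
(g) sonority 3-1-5: ill-formed.
(h) sonority 5-3-3-3: ill-formed.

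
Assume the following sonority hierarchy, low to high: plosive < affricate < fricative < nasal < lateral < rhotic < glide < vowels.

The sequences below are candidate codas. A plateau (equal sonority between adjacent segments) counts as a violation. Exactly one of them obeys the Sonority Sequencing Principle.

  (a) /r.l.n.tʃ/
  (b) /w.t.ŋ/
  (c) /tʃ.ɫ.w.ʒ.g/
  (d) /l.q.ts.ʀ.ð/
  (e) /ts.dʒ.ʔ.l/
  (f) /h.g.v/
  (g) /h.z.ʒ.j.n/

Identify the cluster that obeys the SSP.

a

(a) sonority 6-5-4-2: well-formed.
(b) sonority 7-1-4: ill-formed.
(c) sonority 2-5-7-3-1: ill-formed.
(d) sonority 5-1-2-6-3: ill-formed.
(e) sonority 2-2-1-5: ill-formed.
(f) sonority 3-1-3: ill-formed.
(g) sonority 3-3-3-7-4: ill-formed.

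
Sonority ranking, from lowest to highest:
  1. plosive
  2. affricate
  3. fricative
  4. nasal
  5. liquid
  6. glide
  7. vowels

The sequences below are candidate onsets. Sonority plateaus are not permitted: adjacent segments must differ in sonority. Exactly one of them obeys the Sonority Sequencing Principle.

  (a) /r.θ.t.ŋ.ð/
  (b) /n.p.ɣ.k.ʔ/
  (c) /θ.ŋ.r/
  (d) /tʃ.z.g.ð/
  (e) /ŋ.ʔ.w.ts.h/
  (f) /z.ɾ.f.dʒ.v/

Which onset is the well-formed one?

(a) sonority 5-3-1-4-3: ill-formed.
(b) sonority 4-1-3-1-1: ill-formed.
(c) sonority 3-4-5: well-formed.
(d) sonority 2-3-1-3: ill-formed.
(e) sonority 4-1-6-2-3: ill-formed.
(f) sonority 3-5-3-2-3: ill-formed.

c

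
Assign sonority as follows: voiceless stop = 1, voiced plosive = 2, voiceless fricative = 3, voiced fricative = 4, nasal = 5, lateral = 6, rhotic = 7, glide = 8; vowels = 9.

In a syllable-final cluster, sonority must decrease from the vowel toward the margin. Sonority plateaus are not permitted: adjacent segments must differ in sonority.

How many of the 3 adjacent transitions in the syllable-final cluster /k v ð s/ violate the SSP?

2

/k/ is a voiceless stop (sonority 1).
/v/ is a voiced fricative (sonority 4).
/ð/ is a voiced fricative (sonority 4).
/s/ is a voiceless fricative (sonority 3).
/k/→/v/: 1→4 (does not fall) — violation.
/v/→/ð/: 4→4 (plateau) — violation.
/ð/→/s/: 4→3 (falls) — ok.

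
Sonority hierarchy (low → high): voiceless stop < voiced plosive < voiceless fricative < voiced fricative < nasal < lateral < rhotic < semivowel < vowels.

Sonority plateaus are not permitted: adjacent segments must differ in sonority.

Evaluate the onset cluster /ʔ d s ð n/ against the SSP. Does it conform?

yes

/ʔ/: voiceless stop = 1.
/d/: voiced plosive = 2.
/s/: voiceless fricative = 3.
/ð/: voiced fricative = 4.
/n/: nasal = 5.
The profile 1-2-3-4-5 strictly rises, so the onset cluster satisfies the SSP.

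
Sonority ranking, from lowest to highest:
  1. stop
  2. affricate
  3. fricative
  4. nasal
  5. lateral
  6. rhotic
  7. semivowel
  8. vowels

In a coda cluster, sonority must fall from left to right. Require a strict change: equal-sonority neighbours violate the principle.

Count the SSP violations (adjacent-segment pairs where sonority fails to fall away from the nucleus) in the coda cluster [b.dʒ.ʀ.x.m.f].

/b/ — stop, sonority 1.
/dʒ/ — affricate, sonority 2.
/ʀ/ — rhotic, sonority 6.
/x/ — fricative, sonority 3.
/m/ — nasal, sonority 4.
/f/ — fricative, sonority 3.
/b/→/dʒ/: 1→2 (does not fall) — violation.
/dʒ/→/ʀ/: 2→6 (does not fall) — violation.
/ʀ/→/x/: 6→3 (falls) — ok.
/x/→/m/: 3→4 (does not fall) — violation.
/m/→/f/: 4→3 (falls) — ok.

3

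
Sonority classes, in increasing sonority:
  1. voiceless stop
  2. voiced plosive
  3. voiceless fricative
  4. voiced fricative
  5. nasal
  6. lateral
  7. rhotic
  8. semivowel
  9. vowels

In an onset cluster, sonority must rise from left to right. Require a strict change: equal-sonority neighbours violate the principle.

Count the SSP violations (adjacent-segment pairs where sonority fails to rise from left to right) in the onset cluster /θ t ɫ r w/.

1

/θ/ — voiceless fricative, sonority 3.
/t/ — voiceless stop, sonority 1.
/ɫ/ — lateral, sonority 6.
/r/ — rhotic, sonority 7.
/w/ — semivowel, sonority 8.
/θ/→/t/: 3→1 (does not rise) — violation.
/t/→/ɫ/: 1→6 (rises) — ok.
/ɫ/→/r/: 6→7 (rises) — ok.
/r/→/w/: 7→8 (rises) — ok.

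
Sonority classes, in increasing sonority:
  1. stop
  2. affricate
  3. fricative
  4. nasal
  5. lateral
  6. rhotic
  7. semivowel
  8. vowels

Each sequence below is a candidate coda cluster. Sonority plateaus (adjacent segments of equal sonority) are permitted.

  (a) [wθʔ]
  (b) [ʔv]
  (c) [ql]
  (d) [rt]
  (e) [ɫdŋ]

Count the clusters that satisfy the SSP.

(a) [wθʔ]: profile 7-3-1 — obeys.
(b) [ʔv]: profile 1-3 — violates.
(c) [ql]: profile 1-5 — violates.
(d) [rt]: profile 6-1 — obeys.
(e) [ɫdŋ]: profile 5-1-4 — violates.

2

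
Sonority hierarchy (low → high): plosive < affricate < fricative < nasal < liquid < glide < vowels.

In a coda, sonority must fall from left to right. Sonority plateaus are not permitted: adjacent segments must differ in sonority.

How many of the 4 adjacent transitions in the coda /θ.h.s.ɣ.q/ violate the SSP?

/θ/ is a fricative (sonority 3).
/h/ is a fricative (sonority 3).
/s/ is a fricative (sonority 3).
/ɣ/ is a fricative (sonority 3).
/q/ is a plosive (sonority 1).
/θ/→/h/: 3→3 (plateau) — violation.
/h/→/s/: 3→3 (plateau) — violation.
/s/→/ɣ/: 3→3 (plateau) — violation.
/ɣ/→/q/: 3→1 (falls) — ok.

3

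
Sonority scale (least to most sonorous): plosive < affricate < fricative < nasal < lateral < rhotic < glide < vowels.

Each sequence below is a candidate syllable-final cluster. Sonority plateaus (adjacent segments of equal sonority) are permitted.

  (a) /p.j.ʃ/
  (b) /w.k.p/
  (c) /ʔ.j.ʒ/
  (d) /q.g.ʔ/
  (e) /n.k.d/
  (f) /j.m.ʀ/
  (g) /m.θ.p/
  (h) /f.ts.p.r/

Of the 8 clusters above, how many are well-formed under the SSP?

4

(a) sonority 1-7-3: ill-formed.
(b) sonority 7-1-1: well-formed.
(c) sonority 1-7-3: ill-formed.
(d) sonority 1-1-1: well-formed.
(e) sonority 4-1-1: well-formed.
(f) sonority 7-4-6: ill-formed.
(g) sonority 4-3-1: well-formed.
(h) sonority 3-2-1-6: ill-formed.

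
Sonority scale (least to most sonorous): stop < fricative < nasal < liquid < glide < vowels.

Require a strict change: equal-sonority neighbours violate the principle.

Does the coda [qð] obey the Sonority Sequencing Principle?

/q/ is a stop (sonority 1).
/ð/ is a fricative (sonority 2).
The profile is 1-2. Between /q/ (1) and /ð/ (2) sonority does not fall, so the cluster violates the SSP.

no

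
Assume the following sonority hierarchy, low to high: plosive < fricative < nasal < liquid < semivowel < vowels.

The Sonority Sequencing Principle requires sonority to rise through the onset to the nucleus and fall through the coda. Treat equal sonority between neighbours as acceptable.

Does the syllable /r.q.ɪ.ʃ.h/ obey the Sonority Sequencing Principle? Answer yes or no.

Onset: /r/ is a liquid (sonority 4), /q/ is a plosive (sonority 1); then the nucleus /ɪ/ (sonority 6).
Onset profile 4-1-6 — does not rise throughout.
Coda: /ʃ/ is a fricative (sonority 2), /h/ is a fricative (sonority 2).
Coda profile 6-2-2 — falls from the nucleus.

no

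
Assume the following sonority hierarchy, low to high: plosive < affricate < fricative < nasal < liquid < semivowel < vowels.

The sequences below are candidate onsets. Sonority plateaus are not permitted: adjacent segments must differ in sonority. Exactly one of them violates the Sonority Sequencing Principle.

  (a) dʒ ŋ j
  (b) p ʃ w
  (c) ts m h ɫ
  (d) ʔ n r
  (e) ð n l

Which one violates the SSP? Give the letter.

c

(a) 2-4-6 → obeys
(b) 1-3-6 → obeys
(c) 2-4-3-5 → violates
(d) 1-4-5 → obeys
(e) 3-4-5 → obeys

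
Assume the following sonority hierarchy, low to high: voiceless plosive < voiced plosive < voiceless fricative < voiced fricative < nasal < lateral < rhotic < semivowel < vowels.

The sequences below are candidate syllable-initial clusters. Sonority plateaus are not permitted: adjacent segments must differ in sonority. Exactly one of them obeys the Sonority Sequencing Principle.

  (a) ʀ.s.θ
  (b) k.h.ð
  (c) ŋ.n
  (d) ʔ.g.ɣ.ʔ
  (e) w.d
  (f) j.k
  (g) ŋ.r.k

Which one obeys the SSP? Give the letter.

(a) sonority 7-3-3: ill-formed.
(b) sonority 1-3-4: well-formed.
(c) sonority 5-5: ill-formed.
(d) sonority 1-2-4-1: ill-formed.
(e) sonority 8-2: ill-formed.
(f) sonority 8-1: ill-formed.
(g) sonority 5-7-1: ill-formed.

b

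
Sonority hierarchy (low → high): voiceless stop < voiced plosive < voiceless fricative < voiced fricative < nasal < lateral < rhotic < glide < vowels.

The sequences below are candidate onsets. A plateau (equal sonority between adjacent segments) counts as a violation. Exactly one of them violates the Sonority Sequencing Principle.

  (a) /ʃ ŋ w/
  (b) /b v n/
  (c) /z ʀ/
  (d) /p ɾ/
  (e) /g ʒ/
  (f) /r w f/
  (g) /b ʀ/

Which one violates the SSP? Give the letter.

f

(a) 3-5-8 → obeys
(b) 2-4-5 → obeys
(c) 4-7 → obeys
(d) 1-7 → obeys
(e) 2-4 → obeys
(f) 7-8-3 → violates
(g) 2-7 → obeys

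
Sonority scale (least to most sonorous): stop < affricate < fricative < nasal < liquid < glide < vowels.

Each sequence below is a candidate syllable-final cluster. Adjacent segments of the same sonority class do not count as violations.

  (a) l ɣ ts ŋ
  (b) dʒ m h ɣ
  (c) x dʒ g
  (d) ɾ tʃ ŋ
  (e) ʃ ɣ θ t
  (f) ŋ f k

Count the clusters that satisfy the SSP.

3

(a) sonority 5-3-2-4: ill-formed.
(b) sonority 2-4-3-3: ill-formed.
(c) sonority 3-2-1: well-formed.
(d) sonority 5-2-4: ill-formed.
(e) sonority 3-3-3-1: well-formed.
(f) sonority 4-3-1: well-formed.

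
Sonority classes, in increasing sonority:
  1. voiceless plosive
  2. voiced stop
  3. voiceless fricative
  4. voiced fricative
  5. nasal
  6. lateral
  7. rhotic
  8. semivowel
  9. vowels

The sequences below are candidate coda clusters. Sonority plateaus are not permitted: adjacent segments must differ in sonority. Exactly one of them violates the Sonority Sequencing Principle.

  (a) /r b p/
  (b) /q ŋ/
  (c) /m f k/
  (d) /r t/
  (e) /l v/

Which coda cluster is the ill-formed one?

(a) 7-2-1 → obeys
(b) 1-5 → violates
(c) 5-3-1 → obeys
(d) 7-1 → obeys
(e) 6-4 → obeys

b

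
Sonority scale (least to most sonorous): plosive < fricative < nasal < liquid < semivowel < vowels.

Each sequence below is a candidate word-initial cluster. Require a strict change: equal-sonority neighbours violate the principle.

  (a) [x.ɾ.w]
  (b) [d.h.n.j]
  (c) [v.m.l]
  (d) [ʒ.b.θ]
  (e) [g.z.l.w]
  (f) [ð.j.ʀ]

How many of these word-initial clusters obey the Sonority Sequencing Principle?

(a) [x.ɾ.w]: profile 2-4-5 — obeys.
(b) [d.h.n.j]: profile 1-2-3-5 — obeys.
(c) [v.m.l]: profile 2-3-4 — obeys.
(d) [ʒ.b.θ]: profile 2-1-2 — violates.
(e) [g.z.l.w]: profile 1-2-4-5 — obeys.
(f) [ð.j.ʀ]: profile 2-5-4 — violates.

4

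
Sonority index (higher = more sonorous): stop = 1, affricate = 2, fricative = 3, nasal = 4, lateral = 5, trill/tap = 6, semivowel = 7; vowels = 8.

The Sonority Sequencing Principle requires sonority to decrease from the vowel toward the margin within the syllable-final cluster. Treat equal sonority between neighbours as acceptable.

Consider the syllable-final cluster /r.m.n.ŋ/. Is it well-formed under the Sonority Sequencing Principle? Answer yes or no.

/r/: trill/tap = 6.
/m/: nasal = 4.
/n/: nasal = 4.
/ŋ/: nasal = 4.
The profile 6-4-4-4 is non-increasing (plateaus allowed), so the syllable-final cluster satisfies the SSP.

yes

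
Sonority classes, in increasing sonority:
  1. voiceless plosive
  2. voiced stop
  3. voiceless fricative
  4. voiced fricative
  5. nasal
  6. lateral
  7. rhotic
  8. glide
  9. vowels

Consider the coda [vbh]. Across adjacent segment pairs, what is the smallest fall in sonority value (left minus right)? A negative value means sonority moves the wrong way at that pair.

/v/ — voiced fricative, sonority 4.
/b/ — voiced stop, sonority 2.
/h/ — voiceless fricative, sonority 3.
/v/→/b/: change +2.
/b/→/h/: change -1.
Minimum = -1.

-1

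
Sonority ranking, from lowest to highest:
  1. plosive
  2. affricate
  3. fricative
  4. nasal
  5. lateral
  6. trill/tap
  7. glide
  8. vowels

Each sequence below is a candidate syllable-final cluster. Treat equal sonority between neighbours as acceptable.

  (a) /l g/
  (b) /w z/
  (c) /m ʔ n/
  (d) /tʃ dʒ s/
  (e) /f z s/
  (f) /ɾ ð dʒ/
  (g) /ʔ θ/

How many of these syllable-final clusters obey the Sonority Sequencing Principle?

(a) sonority 5-1: well-formed.
(b) sonority 7-3: well-formed.
(c) sonority 4-1-4: ill-formed.
(d) sonority 2-2-3: ill-formed.
(e) sonority 3-3-3: well-formed.
(f) sonority 6-3-2: well-formed.
(g) sonority 1-3: ill-formed.

4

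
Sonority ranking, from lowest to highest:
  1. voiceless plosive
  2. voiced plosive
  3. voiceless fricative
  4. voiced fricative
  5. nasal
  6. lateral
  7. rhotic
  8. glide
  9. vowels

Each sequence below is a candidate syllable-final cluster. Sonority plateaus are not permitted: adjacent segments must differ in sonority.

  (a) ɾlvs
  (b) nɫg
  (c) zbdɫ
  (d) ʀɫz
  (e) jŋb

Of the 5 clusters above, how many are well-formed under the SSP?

(a) 7-6-4-3 → obeys
(b) 5-6-2 → violates
(c) 4-2-2-6 → violates
(d) 7-6-4 → obeys
(e) 8-5-2 → obeys

3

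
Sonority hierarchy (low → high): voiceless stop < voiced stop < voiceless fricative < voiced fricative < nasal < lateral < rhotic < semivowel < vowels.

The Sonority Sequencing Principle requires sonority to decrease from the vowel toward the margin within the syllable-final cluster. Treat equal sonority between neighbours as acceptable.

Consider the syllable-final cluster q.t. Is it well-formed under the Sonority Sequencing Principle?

/q/: voiceless stop = 1.
/t/: voiceless stop = 1.
The profile 1-1 is non-increasing (plateaus allowed), so the syllable-final cluster satisfies the SSP.

yes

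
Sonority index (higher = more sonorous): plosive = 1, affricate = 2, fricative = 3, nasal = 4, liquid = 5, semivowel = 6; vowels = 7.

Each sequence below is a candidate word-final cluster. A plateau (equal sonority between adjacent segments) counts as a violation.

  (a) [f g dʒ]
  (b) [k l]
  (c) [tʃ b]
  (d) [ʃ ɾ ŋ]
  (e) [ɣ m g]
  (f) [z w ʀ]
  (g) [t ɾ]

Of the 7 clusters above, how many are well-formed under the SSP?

1

(a) sonority 3-1-2: ill-formed.
(b) sonority 1-5: ill-formed.
(c) sonority 2-1: well-formed.
(d) sonority 3-5-4: ill-formed.
(e) sonority 3-4-1: ill-formed.
(f) sonority 3-6-5: ill-formed.
(g) sonority 1-5: ill-formed.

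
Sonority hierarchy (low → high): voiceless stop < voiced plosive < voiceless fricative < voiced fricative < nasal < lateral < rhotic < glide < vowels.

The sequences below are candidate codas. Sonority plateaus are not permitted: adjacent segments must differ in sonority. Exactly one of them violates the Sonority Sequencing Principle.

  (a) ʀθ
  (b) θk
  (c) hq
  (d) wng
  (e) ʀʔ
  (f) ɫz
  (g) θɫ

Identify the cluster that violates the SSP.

(a) sonority 7-3: well-formed.
(b) sonority 3-1: well-formed.
(c) sonority 3-1: well-formed.
(d) sonority 8-5-2: well-formed.
(e) sonority 7-1: well-formed.
(f) sonority 6-4: well-formed.
(g) sonority 3-6: ill-formed.

g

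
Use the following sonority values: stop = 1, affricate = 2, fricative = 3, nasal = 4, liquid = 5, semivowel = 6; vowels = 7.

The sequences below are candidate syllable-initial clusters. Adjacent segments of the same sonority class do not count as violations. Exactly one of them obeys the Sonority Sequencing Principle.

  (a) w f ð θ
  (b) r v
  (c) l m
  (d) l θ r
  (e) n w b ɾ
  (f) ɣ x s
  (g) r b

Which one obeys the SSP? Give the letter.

f

(a) 6-3-3-3 → violates
(b) 5-3 → violates
(c) 5-4 → violates
(d) 5-3-5 → violates
(e) 4-6-1-5 → violates
(f) 3-3-3 → obeys
(g) 5-1 → violates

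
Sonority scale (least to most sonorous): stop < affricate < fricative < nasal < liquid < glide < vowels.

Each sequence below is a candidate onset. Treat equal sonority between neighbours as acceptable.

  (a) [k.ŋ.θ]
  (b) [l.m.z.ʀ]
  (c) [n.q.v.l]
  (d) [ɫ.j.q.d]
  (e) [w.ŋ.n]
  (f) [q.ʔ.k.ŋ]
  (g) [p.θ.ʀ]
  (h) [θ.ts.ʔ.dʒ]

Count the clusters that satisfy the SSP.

(a) sonority 1-4-3: ill-formed.
(b) sonority 5-4-3-5: ill-formed.
(c) sonority 4-1-3-5: ill-formed.
(d) sonority 5-6-1-1: ill-formed.
(e) sonority 6-4-4: ill-formed.
(f) sonority 1-1-1-4: well-formed.
(g) sonority 1-3-5: well-formed.
(h) sonority 3-2-1-2: ill-formed.

2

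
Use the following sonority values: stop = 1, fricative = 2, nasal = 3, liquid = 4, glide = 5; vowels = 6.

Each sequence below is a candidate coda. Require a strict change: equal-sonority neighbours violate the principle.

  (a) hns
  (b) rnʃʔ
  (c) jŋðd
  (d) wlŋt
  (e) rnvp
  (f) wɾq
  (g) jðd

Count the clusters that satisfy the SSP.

(a) 2-3-2 → violates
(b) 4-3-2-1 → obeys
(c) 5-3-2-1 → obeys
(d) 5-4-3-1 → obeys
(e) 4-3-2-1 → obeys
(f) 5-4-1 → obeys
(g) 5-2-1 → obeys

6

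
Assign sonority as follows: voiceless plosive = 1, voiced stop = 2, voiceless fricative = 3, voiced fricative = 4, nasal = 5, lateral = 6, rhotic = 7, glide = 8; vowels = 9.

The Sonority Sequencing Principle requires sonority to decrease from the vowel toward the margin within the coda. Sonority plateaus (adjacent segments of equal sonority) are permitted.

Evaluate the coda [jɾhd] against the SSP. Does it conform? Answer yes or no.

yes

/j/ is a glide (sonority 8).
/ɾ/ is a rhotic (sonority 7).
/h/ is a voiceless fricative (sonority 3).
/d/ is a voiced stop (sonority 2).
The profile 8-7-3-2 strictly falls, so the coda satisfies the SSP.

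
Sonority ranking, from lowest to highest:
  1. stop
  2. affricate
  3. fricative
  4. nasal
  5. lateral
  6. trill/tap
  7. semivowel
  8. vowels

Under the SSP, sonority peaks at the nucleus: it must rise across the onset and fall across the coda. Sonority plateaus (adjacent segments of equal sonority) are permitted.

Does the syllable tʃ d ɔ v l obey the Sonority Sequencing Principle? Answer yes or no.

no

Onset: /tʃ/ is an affricate (sonority 2), /d/ is a stop (sonority 1); then the nucleus /ɔ/ (sonority 8).
Onset profile 2-1-8 — does not rise throughout.
Coda: /v/ is a fricative (sonority 3), /l/ is a lateral (sonority 5).
Coda profile 8-3-5 — does not fall throughout.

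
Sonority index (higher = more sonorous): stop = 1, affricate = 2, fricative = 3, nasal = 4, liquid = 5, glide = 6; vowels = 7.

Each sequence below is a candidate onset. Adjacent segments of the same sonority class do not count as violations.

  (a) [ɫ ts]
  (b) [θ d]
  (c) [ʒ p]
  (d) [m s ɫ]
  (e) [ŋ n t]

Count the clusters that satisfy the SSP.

0

(a) sonority 5-2: ill-formed.
(b) sonority 3-1: ill-formed.
(c) sonority 3-1: ill-formed.
(d) sonority 4-3-5: ill-formed.
(e) sonority 4-4-1: ill-formed.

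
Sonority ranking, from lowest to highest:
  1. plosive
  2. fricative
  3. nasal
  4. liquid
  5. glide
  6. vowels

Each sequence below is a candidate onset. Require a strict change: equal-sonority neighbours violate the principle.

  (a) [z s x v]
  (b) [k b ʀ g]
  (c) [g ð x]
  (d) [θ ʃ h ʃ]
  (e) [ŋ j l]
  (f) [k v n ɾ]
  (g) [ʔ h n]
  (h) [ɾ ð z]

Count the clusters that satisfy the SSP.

2

(a) [z s x v]: profile 2-2-2-2 — violates.
(b) [k b ʀ g]: profile 1-1-4-1 — violates.
(c) [g ð x]: profile 1-2-2 — violates.
(d) [θ ʃ h ʃ]: profile 2-2-2-2 — violates.
(e) [ŋ j l]: profile 3-5-4 — violates.
(f) [k v n ɾ]: profile 1-2-3-4 — obeys.
(g) [ʔ h n]: profile 1-2-3 — obeys.
(h) [ɾ ð z]: profile 4-2-2 — violates.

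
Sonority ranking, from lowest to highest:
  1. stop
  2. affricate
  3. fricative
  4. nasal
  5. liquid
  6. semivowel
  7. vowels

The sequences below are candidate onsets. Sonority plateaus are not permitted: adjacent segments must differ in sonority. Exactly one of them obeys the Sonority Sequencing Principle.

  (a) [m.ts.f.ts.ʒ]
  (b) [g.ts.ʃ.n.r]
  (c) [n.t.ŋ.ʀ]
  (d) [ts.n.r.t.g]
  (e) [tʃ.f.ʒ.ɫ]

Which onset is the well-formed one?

b

(a) 4-2-3-2-3 → violates
(b) 1-2-3-4-5 → obeys
(c) 4-1-4-5 → violates
(d) 2-4-5-1-1 → violates
(e) 2-3-3-5 → violates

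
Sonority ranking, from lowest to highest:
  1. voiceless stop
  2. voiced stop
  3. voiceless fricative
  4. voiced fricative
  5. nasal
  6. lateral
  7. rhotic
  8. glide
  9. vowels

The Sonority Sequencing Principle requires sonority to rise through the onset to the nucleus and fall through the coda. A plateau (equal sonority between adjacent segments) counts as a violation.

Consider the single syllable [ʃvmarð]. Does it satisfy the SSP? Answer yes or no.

yes

Onset: /ʃ/ is a voiceless fricative (sonority 3), /v/ is a voiced fricative (sonority 4), /m/ is a nasal (sonority 5); then the nucleus /a/ (sonority 9).
Onset profile 3-4-5-9 — rises to the nucleus.
Coda: /r/ is a rhotic (sonority 7), /ð/ is a voiced fricative (sonority 4).
Coda profile 9-7-4 — falls from the nucleus.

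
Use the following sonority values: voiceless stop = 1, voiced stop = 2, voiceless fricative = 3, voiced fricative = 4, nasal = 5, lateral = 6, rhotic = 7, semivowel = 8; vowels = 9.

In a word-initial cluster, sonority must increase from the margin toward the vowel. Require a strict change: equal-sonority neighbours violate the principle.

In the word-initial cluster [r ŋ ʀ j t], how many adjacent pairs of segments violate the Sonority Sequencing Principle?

2

/r/: rhotic = 7.
/ŋ/: nasal = 5.
/ʀ/: rhotic = 7.
/j/: semivowel = 8.
/t/: voiceless stop = 1.
/r/→/ŋ/: 7→5 (does not rise) — violation.
/ŋ/→/ʀ/: 5→7 (rises) — ok.
/ʀ/→/j/: 7→8 (rises) — ok.
/j/→/t/: 8→1 (does not rise) — violation.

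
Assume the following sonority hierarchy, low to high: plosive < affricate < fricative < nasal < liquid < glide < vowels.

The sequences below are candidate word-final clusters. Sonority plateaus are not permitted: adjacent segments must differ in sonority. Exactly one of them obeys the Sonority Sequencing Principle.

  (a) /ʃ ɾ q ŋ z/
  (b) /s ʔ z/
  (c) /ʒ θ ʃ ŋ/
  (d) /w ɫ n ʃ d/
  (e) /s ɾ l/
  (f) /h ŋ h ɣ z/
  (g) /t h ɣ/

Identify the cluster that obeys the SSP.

(a) sonority 3-5-1-4-3: ill-formed.
(b) sonority 3-1-3: ill-formed.
(c) sonority 3-3-3-4: ill-formed.
(d) sonority 6-5-4-3-1: well-formed.
(e) sonority 3-5-5: ill-formed.
(f) sonority 3-4-3-3-3: ill-formed.
(g) sonority 1-3-3: ill-formed.

d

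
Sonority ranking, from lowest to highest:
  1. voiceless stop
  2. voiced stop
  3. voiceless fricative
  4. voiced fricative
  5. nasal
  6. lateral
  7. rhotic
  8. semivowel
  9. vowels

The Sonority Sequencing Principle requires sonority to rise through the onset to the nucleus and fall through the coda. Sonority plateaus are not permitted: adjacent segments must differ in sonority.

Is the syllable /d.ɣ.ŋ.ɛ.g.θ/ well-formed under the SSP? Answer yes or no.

no

Onset: /d/ is a voiced stop (sonority 2), /ɣ/ is a voiced fricative (sonority 4), /ŋ/ is a nasal (sonority 5); then the nucleus /ɛ/ (sonority 9).
Onset profile 2-4-5-9 — rises to the nucleus.
Coda: /g/ is a voiced stop (sonority 2), /θ/ is a voiceless fricative (sonority 3).
Coda profile 9-2-3 — does not strictly fall throughout.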